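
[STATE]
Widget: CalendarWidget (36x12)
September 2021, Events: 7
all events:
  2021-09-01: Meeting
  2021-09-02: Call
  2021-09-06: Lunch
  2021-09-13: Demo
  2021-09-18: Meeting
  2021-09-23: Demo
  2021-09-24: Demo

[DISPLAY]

           September 2021           
Mo Tu We Th Fr Sa Su                
       1*  2*  3  4  5              
 6*  7  8  9 10 11 12               
13* 14 15 16 17 18* 19              
20 21 22 23* 24* 25 26              
27 28 29 30                         
                                    
                                    
                                    
                                    
                                    


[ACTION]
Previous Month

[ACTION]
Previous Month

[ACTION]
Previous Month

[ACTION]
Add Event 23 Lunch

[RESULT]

             June 2021              
Mo Tu We Th Fr Sa Su                
    1  2  3  4  5  6                
 7  8  9 10 11 12 13                
14 15 16 17 18 19 20                
21 22 23* 24 25 26 27               
28 29 30                            
                                    
                                    
                                    
                                    
                                    


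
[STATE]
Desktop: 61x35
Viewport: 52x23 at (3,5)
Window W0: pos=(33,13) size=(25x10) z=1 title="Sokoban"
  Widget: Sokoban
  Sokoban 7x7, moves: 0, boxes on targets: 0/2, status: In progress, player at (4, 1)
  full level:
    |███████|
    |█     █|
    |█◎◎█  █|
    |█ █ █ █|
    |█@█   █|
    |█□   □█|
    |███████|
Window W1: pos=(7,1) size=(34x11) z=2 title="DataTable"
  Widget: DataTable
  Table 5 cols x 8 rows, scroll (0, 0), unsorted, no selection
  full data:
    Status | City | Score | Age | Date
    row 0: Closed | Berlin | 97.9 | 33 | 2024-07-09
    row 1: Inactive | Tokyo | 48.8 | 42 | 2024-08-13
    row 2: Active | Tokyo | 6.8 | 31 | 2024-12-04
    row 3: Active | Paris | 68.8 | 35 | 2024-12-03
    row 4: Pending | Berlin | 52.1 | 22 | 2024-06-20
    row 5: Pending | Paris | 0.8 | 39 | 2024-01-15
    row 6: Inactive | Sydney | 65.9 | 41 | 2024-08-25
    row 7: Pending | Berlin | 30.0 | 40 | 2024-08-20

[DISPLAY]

    ┃────────┼──────┼─────┼───┼──────┃              
    ┃Closed  │Berlin│97.9 │33 │2024-0┃              
    ┃Inactive│Tokyo │48.8 │42 │2024-0┃              
    ┃Active  │Tokyo │6.8  │31 │2024-1┃              
    ┃Active  │Paris │68.8 │35 │2024-1┃              
    ┃Pending │Berlin│52.1 │22 │2024-0┃              
    ┗━━━━━━━━━━━━━━━━━━━━━━━━━━━━━━━━┛              
                                                    
                              ┏━━━━━━━━━━━━━━━━━━━━━
                              ┃ Sokoban             
                              ┠─────────────────────
                              ┃███████              
                              ┃█     █              
                              ┃█◎◎█  █              
                              ┃█ █ █ █              
                              ┃█@█   █              
                              ┃█□   □█              
                              ┗━━━━━━━━━━━━━━━━━━━━━
                                                    
                                                    
                                                    
                                                    
                                                    


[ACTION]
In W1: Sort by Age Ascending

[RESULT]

    ┃────────┼──────┼─────┼───┼──────┃              
    ┃Pending │Berlin│52.1 │22 │2024-0┃              
    ┃Active  │Tokyo │6.8  │31 │2024-1┃              
    ┃Closed  │Berlin│97.9 │33 │2024-0┃              
    ┃Active  │Paris │68.8 │35 │2024-1┃              
    ┃Pending │Paris │0.8  │39 │2024-0┃              
    ┗━━━━━━━━━━━━━━━━━━━━━━━━━━━━━━━━┛              
                                                    
                              ┏━━━━━━━━━━━━━━━━━━━━━
                              ┃ Sokoban             
                              ┠─────────────────────
                              ┃███████              
                              ┃█     █              
                              ┃█◎◎█  █              
                              ┃█ █ █ █              
                              ┃█@█   █              
                              ┃█□   □█              
                              ┗━━━━━━━━━━━━━━━━━━━━━
                                                    
                                                    
                                                    
                                                    
                                                    


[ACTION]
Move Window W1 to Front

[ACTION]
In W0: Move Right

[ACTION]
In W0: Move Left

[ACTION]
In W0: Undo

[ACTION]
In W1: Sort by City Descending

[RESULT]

    ┃────────┼──────┼─────┼───┼──────┃              
    ┃Active  │Tokyo │6.8  │31 │2024-1┃              
    ┃Inactive│Tokyo │48.8 │42 │2024-0┃              
    ┃Inactive│Sydney│65.9 │41 │2024-0┃              
    ┃Active  │Paris │68.8 │35 │2024-1┃              
    ┃Pending │Paris │0.8  │39 │2024-0┃              
    ┗━━━━━━━━━━━━━━━━━━━━━━━━━━━━━━━━┛              
                                                    
                              ┏━━━━━━━━━━━━━━━━━━━━━
                              ┃ Sokoban             
                              ┠─────────────────────
                              ┃███████              
                              ┃█     █              
                              ┃█◎◎█  █              
                              ┃█ █ █ █              
                              ┃█@█   █              
                              ┃█□   □█              
                              ┗━━━━━━━━━━━━━━━━━━━━━
                                                    
                                                    
                                                    
                                                    
                                                    


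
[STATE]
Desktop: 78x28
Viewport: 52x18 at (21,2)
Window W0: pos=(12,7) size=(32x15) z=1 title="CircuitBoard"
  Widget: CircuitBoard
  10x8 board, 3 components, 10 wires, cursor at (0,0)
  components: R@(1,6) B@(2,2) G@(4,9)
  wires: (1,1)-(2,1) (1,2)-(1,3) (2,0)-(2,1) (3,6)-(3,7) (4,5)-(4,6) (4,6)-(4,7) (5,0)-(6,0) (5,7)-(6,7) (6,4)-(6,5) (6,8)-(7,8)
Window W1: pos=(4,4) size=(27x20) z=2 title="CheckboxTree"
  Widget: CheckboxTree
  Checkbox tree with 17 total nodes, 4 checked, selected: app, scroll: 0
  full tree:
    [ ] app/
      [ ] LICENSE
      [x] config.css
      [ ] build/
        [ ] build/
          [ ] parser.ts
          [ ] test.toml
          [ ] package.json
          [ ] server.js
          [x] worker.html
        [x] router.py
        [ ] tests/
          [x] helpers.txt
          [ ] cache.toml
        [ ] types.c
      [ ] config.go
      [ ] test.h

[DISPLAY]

                                                    
                                                    
━━━━━━━━━┓                                          
         ┃                                          
─────────┨                                          
         ┃━━━━━━━━━━━━┓                             
         ┃            ┃                             
s        ┃────────────┨                             
         ┃ 8 9        ┃                             
         ┃            ┃                             
r.ts     ┃            ┃                             
toml     ┃          R ┃                             
ge.json  ┃            ┃                             
r.js     ┃            ┃                             
r.html   ┃            ┃                             
py       ┃          · ┃                             
         ┃            ┃                             
rs.txt   ┃      · ─ · ┃                             


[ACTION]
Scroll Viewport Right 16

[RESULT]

                                                    
                                                    
━━━━┓                                               
    ┃                                               
────┨                                               
    ┃━━━━━━━━━━━━┓                                  
    ┃            ┃                                  
    ┃────────────┨                                  
    ┃ 8 9        ┃                                  
    ┃            ┃                                  
    ┃            ┃                                  
    ┃          R ┃                                  
on  ┃            ┃                                  
    ┃            ┃                                  
l   ┃            ┃                                  
    ┃          · ┃                                  
    ┃            ┃                                  
t   ┃      · ─ · ┃                                  


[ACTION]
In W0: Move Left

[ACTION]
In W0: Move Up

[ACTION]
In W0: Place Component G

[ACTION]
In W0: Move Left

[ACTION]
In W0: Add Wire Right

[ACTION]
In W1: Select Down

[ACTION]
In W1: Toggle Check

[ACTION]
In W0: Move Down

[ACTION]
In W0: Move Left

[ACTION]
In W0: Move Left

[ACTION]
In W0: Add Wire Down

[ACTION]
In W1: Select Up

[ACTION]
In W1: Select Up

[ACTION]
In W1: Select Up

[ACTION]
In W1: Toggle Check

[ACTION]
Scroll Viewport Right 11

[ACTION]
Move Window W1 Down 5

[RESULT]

                                                    
                                                    
                                                    
                                                    
                                                    
━━━━━━━━━━━━━━━━━┓                                  
━━━━┓            ┃                                  
    ┃────────────┨                                  
────┨ 8 9        ┃                                  
    ┃            ┃                                  
    ┃            ┃                                  
    ┃          R ┃                                  
    ┃            ┃                                  
    ┃            ┃                                  
    ┃            ┃                                  
    ┃          · ┃                                  
on  ┃            ┃                                  
    ┃      · ─ · ┃                                  


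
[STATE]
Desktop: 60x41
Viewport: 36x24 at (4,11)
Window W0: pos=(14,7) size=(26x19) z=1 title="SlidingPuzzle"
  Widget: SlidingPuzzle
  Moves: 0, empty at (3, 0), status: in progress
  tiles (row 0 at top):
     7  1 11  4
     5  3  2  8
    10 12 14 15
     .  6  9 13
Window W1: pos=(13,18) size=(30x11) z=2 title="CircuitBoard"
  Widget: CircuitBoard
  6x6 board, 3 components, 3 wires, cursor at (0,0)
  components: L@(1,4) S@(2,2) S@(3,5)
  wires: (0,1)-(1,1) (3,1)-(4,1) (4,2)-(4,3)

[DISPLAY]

          ┃│  7 │  1 │ 11 │  4 │   ┃
          ┃├────┼────┼────┼────┤   ┃
          ┃│  5 │  3 │  2 │  8 │   ┃
          ┃├────┼────┼────┼────┤   ┃
          ┃│ 10 │ 12 │ 14 │ 15 │   ┃
          ┃├────┼────┼────┼────┤   ┃
          ┃│    │  6 │  9 │ 13 │   ┃
         ┏━━━━━━━━━━━━━━━━━━━━━━━━━━
         ┃ CircuitBoard             
         ┠──────────────────────────
         ┃   0 1 2 3 4 5            
         ┃0  [.]  ·                 
         ┃        │                 
         ┃1       ·           L     
         ┃                          
         ┃2           S             
         ┃                          
         ┗━━━━━━━━━━━━━━━━━━━━━━━━━━
                                    
                                    
                                    
                                    
                                    
                                    


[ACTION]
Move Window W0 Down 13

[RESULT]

                                    
                                    
                                    
                                    
                                    
                                    
                                    
         ┏━━━━━━━━━━━━━━━━━━━━━━━━━━
         ┃ CircuitBoard             
         ┠──────────────────────────
         ┃   0 1 2 3 4 5            
         ┃0  [.]  ·                 
         ┃        │                 
         ┃1       ·           L     
         ┃                          
         ┃2           S             
         ┃                          
         ┗━━━━━━━━━━━━━━━━━━━━━━━━━━
          ┃├────┼────┼────┼────┤   ┃
          ┃│    │  6 │  9 │ 13 │   ┃
          ┃└────┴────┴────┴────┘   ┃
          ┃Moves: 0                ┃
          ┃                        ┃
          ┃                        ┃


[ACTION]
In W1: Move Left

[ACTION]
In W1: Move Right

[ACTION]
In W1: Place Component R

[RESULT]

                                    
                                    
                                    
                                    
                                    
                                    
                                    
         ┏━━━━━━━━━━━━━━━━━━━━━━━━━━
         ┃ CircuitBoard             
         ┠──────────────────────────
         ┃   0 1 2 3 4 5            
         ┃0      [R]                
         ┃        │                 
         ┃1       ·           L     
         ┃                          
         ┃2           S             
         ┃                          
         ┗━━━━━━━━━━━━━━━━━━━━━━━━━━
          ┃├────┼────┼────┼────┤   ┃
          ┃│    │  6 │  9 │ 13 │   ┃
          ┃└────┴────┴────┴────┘   ┃
          ┃Moves: 0                ┃
          ┃                        ┃
          ┃                        ┃


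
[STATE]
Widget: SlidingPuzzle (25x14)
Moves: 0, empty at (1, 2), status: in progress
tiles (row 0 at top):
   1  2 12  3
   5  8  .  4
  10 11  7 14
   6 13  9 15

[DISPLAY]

┌────┬────┬────┬────┐    
│  1 │  2 │ 12 │  3 │    
├────┼────┼────┼────┤    
│  5 │  8 │    │  4 │    
├────┼────┼────┼────┤    
│ 10 │ 11 │  7 │ 14 │    
├────┼────┼────┼────┤    
│  6 │ 13 │  9 │ 15 │    
└────┴────┴────┴────┘    
Moves: 0                 
                         
                         
                         
                         


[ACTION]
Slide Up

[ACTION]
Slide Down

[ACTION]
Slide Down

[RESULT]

┌────┬────┬────┬────┐    
│  1 │  2 │    │  3 │    
├────┼────┼────┼────┤    
│  5 │  8 │ 12 │  4 │    
├────┼────┼────┼────┤    
│ 10 │ 11 │  7 │ 14 │    
├────┼────┼────┼────┤    
│  6 │ 13 │  9 │ 15 │    
└────┴────┴────┴────┘    
Moves: 3                 
                         
                         
                         
                         


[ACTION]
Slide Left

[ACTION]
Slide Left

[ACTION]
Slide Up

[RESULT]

┌────┬────┬────┬────┐    
│  1 │  2 │  3 │  4 │    
├────┼────┼────┼────┤    
│  5 │  8 │ 12 │    │    
├────┼────┼────┼────┤    
│ 10 │ 11 │  7 │ 14 │    
├────┼────┼────┼────┤    
│  6 │ 13 │  9 │ 15 │    
└────┴────┴────┴────┘    
Moves: 5                 
                         
                         
                         
                         


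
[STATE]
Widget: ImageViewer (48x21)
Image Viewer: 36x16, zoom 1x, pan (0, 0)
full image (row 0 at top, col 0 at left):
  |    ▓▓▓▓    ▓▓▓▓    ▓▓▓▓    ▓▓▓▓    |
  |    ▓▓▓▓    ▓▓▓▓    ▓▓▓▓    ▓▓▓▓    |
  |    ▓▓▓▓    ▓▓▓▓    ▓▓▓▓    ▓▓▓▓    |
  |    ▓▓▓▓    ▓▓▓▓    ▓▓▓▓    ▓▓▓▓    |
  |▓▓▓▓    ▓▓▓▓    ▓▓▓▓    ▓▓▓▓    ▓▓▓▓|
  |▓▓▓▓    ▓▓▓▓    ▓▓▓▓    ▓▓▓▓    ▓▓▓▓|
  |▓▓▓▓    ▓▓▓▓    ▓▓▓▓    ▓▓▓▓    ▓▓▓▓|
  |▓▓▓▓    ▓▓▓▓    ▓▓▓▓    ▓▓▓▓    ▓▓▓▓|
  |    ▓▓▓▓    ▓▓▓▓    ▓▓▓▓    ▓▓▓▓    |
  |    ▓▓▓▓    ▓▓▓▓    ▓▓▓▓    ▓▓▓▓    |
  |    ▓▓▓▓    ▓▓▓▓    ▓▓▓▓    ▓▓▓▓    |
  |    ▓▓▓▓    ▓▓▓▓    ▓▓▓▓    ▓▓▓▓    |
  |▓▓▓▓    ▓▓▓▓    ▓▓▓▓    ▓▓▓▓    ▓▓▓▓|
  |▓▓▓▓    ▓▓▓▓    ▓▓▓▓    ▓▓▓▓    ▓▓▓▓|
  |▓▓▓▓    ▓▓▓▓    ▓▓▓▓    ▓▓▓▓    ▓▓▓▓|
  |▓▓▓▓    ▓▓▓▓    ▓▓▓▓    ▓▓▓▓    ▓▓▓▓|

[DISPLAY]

    ▓▓▓▓    ▓▓▓▓    ▓▓▓▓    ▓▓▓▓                
    ▓▓▓▓    ▓▓▓▓    ▓▓▓▓    ▓▓▓▓                
    ▓▓▓▓    ▓▓▓▓    ▓▓▓▓    ▓▓▓▓                
    ▓▓▓▓    ▓▓▓▓    ▓▓▓▓    ▓▓▓▓                
▓▓▓▓    ▓▓▓▓    ▓▓▓▓    ▓▓▓▓    ▓▓▓▓            
▓▓▓▓    ▓▓▓▓    ▓▓▓▓    ▓▓▓▓    ▓▓▓▓            
▓▓▓▓    ▓▓▓▓    ▓▓▓▓    ▓▓▓▓    ▓▓▓▓            
▓▓▓▓    ▓▓▓▓    ▓▓▓▓    ▓▓▓▓    ▓▓▓▓            
    ▓▓▓▓    ▓▓▓▓    ▓▓▓▓    ▓▓▓▓                
    ▓▓▓▓    ▓▓▓▓    ▓▓▓▓    ▓▓▓▓                
    ▓▓▓▓    ▓▓▓▓    ▓▓▓▓    ▓▓▓▓                
    ▓▓▓▓    ▓▓▓▓    ▓▓▓▓    ▓▓▓▓                
▓▓▓▓    ▓▓▓▓    ▓▓▓▓    ▓▓▓▓    ▓▓▓▓            
▓▓▓▓    ▓▓▓▓    ▓▓▓▓    ▓▓▓▓    ▓▓▓▓            
▓▓▓▓    ▓▓▓▓    ▓▓▓▓    ▓▓▓▓    ▓▓▓▓            
▓▓▓▓    ▓▓▓▓    ▓▓▓▓    ▓▓▓▓    ▓▓▓▓            
                                                
                                                
                                                
                                                
                                                


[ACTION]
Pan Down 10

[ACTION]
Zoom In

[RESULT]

▓▓▓▓▓▓▓▓        ▓▓▓▓▓▓▓▓        ▓▓▓▓▓▓▓▓        
▓▓▓▓▓▓▓▓        ▓▓▓▓▓▓▓▓        ▓▓▓▓▓▓▓▓        
▓▓▓▓▓▓▓▓        ▓▓▓▓▓▓▓▓        ▓▓▓▓▓▓▓▓        
▓▓▓▓▓▓▓▓        ▓▓▓▓▓▓▓▓        ▓▓▓▓▓▓▓▓        
▓▓▓▓▓▓▓▓        ▓▓▓▓▓▓▓▓        ▓▓▓▓▓▓▓▓        
▓▓▓▓▓▓▓▓        ▓▓▓▓▓▓▓▓        ▓▓▓▓▓▓▓▓        
        ▓▓▓▓▓▓▓▓        ▓▓▓▓▓▓▓▓        ▓▓▓▓▓▓▓▓
        ▓▓▓▓▓▓▓▓        ▓▓▓▓▓▓▓▓        ▓▓▓▓▓▓▓▓
        ▓▓▓▓▓▓▓▓        ▓▓▓▓▓▓▓▓        ▓▓▓▓▓▓▓▓
        ▓▓▓▓▓▓▓▓        ▓▓▓▓▓▓▓▓        ▓▓▓▓▓▓▓▓
        ▓▓▓▓▓▓▓▓        ▓▓▓▓▓▓▓▓        ▓▓▓▓▓▓▓▓
        ▓▓▓▓▓▓▓▓        ▓▓▓▓▓▓▓▓        ▓▓▓▓▓▓▓▓
        ▓▓▓▓▓▓▓▓        ▓▓▓▓▓▓▓▓        ▓▓▓▓▓▓▓▓
        ▓▓▓▓▓▓▓▓        ▓▓▓▓▓▓▓▓        ▓▓▓▓▓▓▓▓
▓▓▓▓▓▓▓▓        ▓▓▓▓▓▓▓▓        ▓▓▓▓▓▓▓▓        
▓▓▓▓▓▓▓▓        ▓▓▓▓▓▓▓▓        ▓▓▓▓▓▓▓▓        
▓▓▓▓▓▓▓▓        ▓▓▓▓▓▓▓▓        ▓▓▓▓▓▓▓▓        
▓▓▓▓▓▓▓▓        ▓▓▓▓▓▓▓▓        ▓▓▓▓▓▓▓▓        
▓▓▓▓▓▓▓▓        ▓▓▓▓▓▓▓▓        ▓▓▓▓▓▓▓▓        
▓▓▓▓▓▓▓▓        ▓▓▓▓▓▓▓▓        ▓▓▓▓▓▓▓▓        
▓▓▓▓▓▓▓▓        ▓▓▓▓▓▓▓▓        ▓▓▓▓▓▓▓▓        


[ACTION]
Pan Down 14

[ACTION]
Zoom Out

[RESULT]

                                                
                                                
                                                
                                                
                                                
                                                
                                                
                                                
                                                
                                                
                                                
                                                
                                                
                                                
                                                
                                                
                                                
                                                
                                                
                                                
                                                


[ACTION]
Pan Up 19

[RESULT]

▓▓▓▓    ▓▓▓▓    ▓▓▓▓    ▓▓▓▓    ▓▓▓▓            
▓▓▓▓    ▓▓▓▓    ▓▓▓▓    ▓▓▓▓    ▓▓▓▓            
▓▓▓▓    ▓▓▓▓    ▓▓▓▓    ▓▓▓▓    ▓▓▓▓            
    ▓▓▓▓    ▓▓▓▓    ▓▓▓▓    ▓▓▓▓                
    ▓▓▓▓    ▓▓▓▓    ▓▓▓▓    ▓▓▓▓                
    ▓▓▓▓    ▓▓▓▓    ▓▓▓▓    ▓▓▓▓                
    ▓▓▓▓    ▓▓▓▓    ▓▓▓▓    ▓▓▓▓                
▓▓▓▓    ▓▓▓▓    ▓▓▓▓    ▓▓▓▓    ▓▓▓▓            
▓▓▓▓    ▓▓▓▓    ▓▓▓▓    ▓▓▓▓    ▓▓▓▓            
▓▓▓▓    ▓▓▓▓    ▓▓▓▓    ▓▓▓▓    ▓▓▓▓            
▓▓▓▓    ▓▓▓▓    ▓▓▓▓    ▓▓▓▓    ▓▓▓▓            
                                                
                                                
                                                
                                                
                                                
                                                
                                                
                                                
                                                
                                                


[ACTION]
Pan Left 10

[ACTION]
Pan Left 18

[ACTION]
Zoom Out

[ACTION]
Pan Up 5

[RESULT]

    ▓▓▓▓    ▓▓▓▓    ▓▓▓▓    ▓▓▓▓                
    ▓▓▓▓    ▓▓▓▓    ▓▓▓▓    ▓▓▓▓                
    ▓▓▓▓    ▓▓▓▓    ▓▓▓▓    ▓▓▓▓                
    ▓▓▓▓    ▓▓▓▓    ▓▓▓▓    ▓▓▓▓                
▓▓▓▓    ▓▓▓▓    ▓▓▓▓    ▓▓▓▓    ▓▓▓▓            
▓▓▓▓    ▓▓▓▓    ▓▓▓▓    ▓▓▓▓    ▓▓▓▓            
▓▓▓▓    ▓▓▓▓    ▓▓▓▓    ▓▓▓▓    ▓▓▓▓            
▓▓▓▓    ▓▓▓▓    ▓▓▓▓    ▓▓▓▓    ▓▓▓▓            
    ▓▓▓▓    ▓▓▓▓    ▓▓▓▓    ▓▓▓▓                
    ▓▓▓▓    ▓▓▓▓    ▓▓▓▓    ▓▓▓▓                
    ▓▓▓▓    ▓▓▓▓    ▓▓▓▓    ▓▓▓▓                
    ▓▓▓▓    ▓▓▓▓    ▓▓▓▓    ▓▓▓▓                
▓▓▓▓    ▓▓▓▓    ▓▓▓▓    ▓▓▓▓    ▓▓▓▓            
▓▓▓▓    ▓▓▓▓    ▓▓▓▓    ▓▓▓▓    ▓▓▓▓            
▓▓▓▓    ▓▓▓▓    ▓▓▓▓    ▓▓▓▓    ▓▓▓▓            
▓▓▓▓    ▓▓▓▓    ▓▓▓▓    ▓▓▓▓    ▓▓▓▓            
                                                
                                                
                                                
                                                
                                                


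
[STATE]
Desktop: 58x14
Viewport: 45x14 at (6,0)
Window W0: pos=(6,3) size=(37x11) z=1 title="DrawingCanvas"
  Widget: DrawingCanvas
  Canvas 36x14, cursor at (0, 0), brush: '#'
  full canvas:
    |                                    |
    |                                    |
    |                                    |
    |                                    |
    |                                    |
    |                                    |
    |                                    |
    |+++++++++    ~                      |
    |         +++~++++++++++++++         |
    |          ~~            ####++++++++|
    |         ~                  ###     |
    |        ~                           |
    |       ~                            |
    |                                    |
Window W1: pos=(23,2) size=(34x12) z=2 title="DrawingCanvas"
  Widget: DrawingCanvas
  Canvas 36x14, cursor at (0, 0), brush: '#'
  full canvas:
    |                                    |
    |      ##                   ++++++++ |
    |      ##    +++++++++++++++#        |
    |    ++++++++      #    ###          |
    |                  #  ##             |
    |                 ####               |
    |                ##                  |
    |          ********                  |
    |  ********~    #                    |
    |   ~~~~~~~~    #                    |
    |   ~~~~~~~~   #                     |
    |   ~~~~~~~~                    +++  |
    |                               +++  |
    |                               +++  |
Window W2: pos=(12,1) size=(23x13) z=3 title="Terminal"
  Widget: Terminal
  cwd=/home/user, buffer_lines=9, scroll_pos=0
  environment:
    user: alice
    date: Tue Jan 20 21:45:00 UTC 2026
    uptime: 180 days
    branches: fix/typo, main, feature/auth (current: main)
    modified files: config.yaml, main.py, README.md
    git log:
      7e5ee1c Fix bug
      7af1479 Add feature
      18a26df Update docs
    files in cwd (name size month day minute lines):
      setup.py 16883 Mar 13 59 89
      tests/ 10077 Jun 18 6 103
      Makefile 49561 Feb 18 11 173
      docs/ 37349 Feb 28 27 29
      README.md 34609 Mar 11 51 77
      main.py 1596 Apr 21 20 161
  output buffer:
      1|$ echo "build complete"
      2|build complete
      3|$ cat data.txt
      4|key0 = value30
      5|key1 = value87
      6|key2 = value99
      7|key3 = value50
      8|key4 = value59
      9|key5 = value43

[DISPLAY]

                                             
      ┏━━━━━━━━━━━━━━━━━━━━━┓                
      ┃ Terminal            ┃━━━━━━━━━━━━━━━━
┏━━━━━┠─────────────────────┨vas             
┃ Draw┃$ echo "build complet┃────────────────
┠─────┃build complete       ┃                
┃+    ┃$ cat data.txt       ┃                
┃     ┃key0 = value30       ┃ +++++++++++++++
┃     ┃key1 = value87       ┃+      #    ### 
┃     ┃key2 = value99       ┃       #  ##    
┃     ┃key3 = value50       ┃      ####      
┃     ┃key4 = value59       ┃     ##         
┃     ┃key5 = value43       ┃*******         
┗━━━━━┗━━━━━━━━━━━━━━━━━━━━━┛━━━━━━━━━━━━━━━━


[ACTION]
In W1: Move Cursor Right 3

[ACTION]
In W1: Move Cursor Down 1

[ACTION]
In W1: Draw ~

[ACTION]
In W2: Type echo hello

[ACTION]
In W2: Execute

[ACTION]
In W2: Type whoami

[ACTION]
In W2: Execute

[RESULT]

                                             
      ┏━━━━━━━━━━━━━━━━━━━━━┓                
      ┃ Terminal            ┃━━━━━━━━━━━━━━━━
┏━━━━━┠─────────────────────┨vas             
┃ Draw┃key2 = value99       ┃────────────────
┠─────┃key3 = value50       ┃                
┃+    ┃key4 = value59       ┃                
┃     ┃key5 = value43       ┃ +++++++++++++++
┃     ┃$ echo hello         ┃+      #    ### 
┃     ┃hello                ┃       #  ##    
┃     ┃$ whoami             ┃      ####      
┃     ┃alice                ┃     ##         
┃     ┃$ █                  ┃*******         
┗━━━━━┗━━━━━━━━━━━━━━━━━━━━━┛━━━━━━━━━━━━━━━━


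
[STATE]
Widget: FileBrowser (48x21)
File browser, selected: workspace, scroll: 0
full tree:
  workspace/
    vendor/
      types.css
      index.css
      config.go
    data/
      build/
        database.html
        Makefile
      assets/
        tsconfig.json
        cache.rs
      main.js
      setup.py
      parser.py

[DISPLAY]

> [-] workspace/                                
    [+] vendor/                                 
    [+] data/                                   
                                                
                                                
                                                
                                                
                                                
                                                
                                                
                                                
                                                
                                                
                                                
                                                
                                                
                                                
                                                
                                                
                                                
                                                


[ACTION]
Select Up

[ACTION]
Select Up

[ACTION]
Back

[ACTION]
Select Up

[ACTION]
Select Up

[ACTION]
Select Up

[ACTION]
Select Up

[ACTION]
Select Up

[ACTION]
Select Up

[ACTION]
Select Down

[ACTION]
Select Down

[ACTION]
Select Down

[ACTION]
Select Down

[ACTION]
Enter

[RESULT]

  [-] workspace/                                
    [+] vendor/                                 
  > [-] data/                                   
      [+] build/                                
      [+] assets/                               
      main.js                                   
      setup.py                                  
      parser.py                                 
                                                
                                                
                                                
                                                
                                                
                                                
                                                
                                                
                                                
                                                
                                                
                                                
                                                


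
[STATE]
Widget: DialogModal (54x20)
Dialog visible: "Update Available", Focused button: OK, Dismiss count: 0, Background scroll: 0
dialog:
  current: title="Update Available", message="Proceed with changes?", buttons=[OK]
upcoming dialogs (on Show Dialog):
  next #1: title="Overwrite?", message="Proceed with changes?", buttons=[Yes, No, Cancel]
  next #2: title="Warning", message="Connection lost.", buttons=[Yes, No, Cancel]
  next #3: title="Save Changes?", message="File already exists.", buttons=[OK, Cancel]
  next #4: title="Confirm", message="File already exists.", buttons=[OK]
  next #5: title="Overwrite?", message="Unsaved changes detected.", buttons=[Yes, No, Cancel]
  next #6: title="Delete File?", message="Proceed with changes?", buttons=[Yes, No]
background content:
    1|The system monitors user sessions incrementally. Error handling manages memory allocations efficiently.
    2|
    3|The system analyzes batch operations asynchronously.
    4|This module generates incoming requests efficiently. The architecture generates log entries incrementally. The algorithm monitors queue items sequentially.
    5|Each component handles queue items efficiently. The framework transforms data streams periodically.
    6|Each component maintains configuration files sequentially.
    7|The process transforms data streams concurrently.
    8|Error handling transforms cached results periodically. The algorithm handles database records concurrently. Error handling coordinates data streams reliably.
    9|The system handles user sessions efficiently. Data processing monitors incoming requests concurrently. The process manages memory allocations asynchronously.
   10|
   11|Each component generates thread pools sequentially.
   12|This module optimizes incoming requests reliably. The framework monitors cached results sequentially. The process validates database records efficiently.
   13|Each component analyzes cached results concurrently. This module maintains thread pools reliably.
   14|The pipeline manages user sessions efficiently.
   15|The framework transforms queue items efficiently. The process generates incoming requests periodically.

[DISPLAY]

The system monitors user sessions incrementally. Error
                                                      
The system analyzes batch operations asynchronously.  
This module generates incoming requests efficiently. T
Each component handles queue items efficiently. The fr
Each component maintains configuration files sequentia
The process transforms data streams concurrently.     
Error handling┌───────────────────────┐s periodically.
The system han│    Update Available   │ently. Data pro
              │ Proceed with changes? │               
Each component│          [OK]         │equentially.   
This module op└───────────────────────┘ reliably. The 
Each component analyzes cached results concurrently. T
The pipeline manages user sessions efficiently.       
The framework transforms queue items efficiently. The 
                                                      
                                                      
                                                      
                                                      
                                                      


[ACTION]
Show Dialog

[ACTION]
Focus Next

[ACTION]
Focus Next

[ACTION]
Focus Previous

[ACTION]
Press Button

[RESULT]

The system monitors user sessions incrementally. Error
                                                      
The system analyzes batch operations asynchronously.  
This module generates incoming requests efficiently. T
Each component handles queue items efficiently. The fr
Each component maintains configuration files sequentia
The process transforms data streams concurrently.     
Error handling transforms cached results periodically.
The system handles user sessions efficiently. Data pro
                                                      
Each component generates thread pools sequentially.   
This module optimizes incoming requests reliably. The 
Each component analyzes cached results concurrently. T
The pipeline manages user sessions efficiently.       
The framework transforms queue items efficiently. The 
                                                      
                                                      
                                                      
                                                      
                                                      


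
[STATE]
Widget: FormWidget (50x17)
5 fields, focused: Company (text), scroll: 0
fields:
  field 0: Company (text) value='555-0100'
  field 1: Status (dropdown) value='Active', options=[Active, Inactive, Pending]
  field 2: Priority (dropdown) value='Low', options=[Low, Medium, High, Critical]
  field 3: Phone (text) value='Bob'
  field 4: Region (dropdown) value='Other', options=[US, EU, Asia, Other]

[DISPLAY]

> Company:    [555-0100                          ]
  Status:     [Active                           ▼]
  Priority:   [Low                              ▼]
  Phone:      [Bob                               ]
  Region:     [Other                            ▼]
                                                  
                                                  
                                                  
                                                  
                                                  
                                                  
                                                  
                                                  
                                                  
                                                  
                                                  
                                                  


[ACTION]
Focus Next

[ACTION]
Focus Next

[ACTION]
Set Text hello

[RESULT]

  Company:    [555-0100                          ]
  Status:     [Active                           ▼]
> Priority:   [Low                              ▼]
  Phone:      [Bob                               ]
  Region:     [Other                            ▼]
                                                  
                                                  
                                                  
                                                  
                                                  
                                                  
                                                  
                                                  
                                                  
                                                  
                                                  
                                                  


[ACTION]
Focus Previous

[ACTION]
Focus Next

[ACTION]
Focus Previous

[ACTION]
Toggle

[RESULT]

  Company:    [555-0100                          ]
> Status:     [Active                           ▼]
  Priority:   [Low                              ▼]
  Phone:      [Bob                               ]
  Region:     [Other                            ▼]
                                                  
                                                  
                                                  
                                                  
                                                  
                                                  
                                                  
                                                  
                                                  
                                                  
                                                  
                                                  
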